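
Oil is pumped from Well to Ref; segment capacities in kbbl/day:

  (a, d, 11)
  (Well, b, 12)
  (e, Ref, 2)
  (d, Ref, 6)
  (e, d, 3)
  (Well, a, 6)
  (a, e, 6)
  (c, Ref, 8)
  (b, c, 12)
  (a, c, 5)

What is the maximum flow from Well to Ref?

14

Augment Well→a→c→Ref: bottleneck 5, flow now 5.
Augment Well→a→d→Ref: bottleneck 1, flow now 6.
Augment Well→b→c→Ref: bottleneck 3, flow now 9.
Augment Well→b→c→a→d→Ref: bottleneck 5, flow now 14. (uses reverse residual edge)
No augmenting path remains; maximum flow = 14.
In the residual graph, reachable from Well: {Well, b, c}.
Min-cut edges: Well→a (6), c→Ref (8); capacity 6 + 8 = 14.
This cut is saturated, so no flow can exceed 14.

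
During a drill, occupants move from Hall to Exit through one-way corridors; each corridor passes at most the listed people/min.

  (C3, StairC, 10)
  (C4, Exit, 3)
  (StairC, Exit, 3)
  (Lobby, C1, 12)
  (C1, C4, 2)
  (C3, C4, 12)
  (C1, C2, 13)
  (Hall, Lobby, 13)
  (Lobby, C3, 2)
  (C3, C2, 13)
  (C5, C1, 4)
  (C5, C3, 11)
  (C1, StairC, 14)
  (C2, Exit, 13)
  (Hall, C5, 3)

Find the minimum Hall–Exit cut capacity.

16

Augment Hall→C5→C1→C2→Exit: bottleneck 3, flow now 3.
Augment Hall→Lobby→C1→C2→Exit: bottleneck 10, flow now 13.
Augment Hall→Lobby→C1→StairC→Exit: bottleneck 2, flow now 15.
Augment Hall→Lobby→C3→StairC→Exit: bottleneck 1, flow now 16.
No augmenting path remains; maximum flow = 16.
By max-flow min-cut, the minimum cut capacity equals the max flow.
In the residual graph, reachable from Hall: {Hall}.
Min-cut edges: Hall→C5 (3), Hall→Lobby (13); capacity 3 + 13 = 16.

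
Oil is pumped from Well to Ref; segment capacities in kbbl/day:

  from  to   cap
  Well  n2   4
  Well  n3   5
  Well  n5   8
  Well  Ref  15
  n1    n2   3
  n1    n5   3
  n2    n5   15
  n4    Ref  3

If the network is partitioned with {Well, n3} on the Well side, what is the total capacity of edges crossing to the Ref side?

Edges leaving {Well, n3}: Well→n2 (4), Well→n5 (8), Well→Ref (15).
Cut capacity = 4 + 8 + 15 = 27.

27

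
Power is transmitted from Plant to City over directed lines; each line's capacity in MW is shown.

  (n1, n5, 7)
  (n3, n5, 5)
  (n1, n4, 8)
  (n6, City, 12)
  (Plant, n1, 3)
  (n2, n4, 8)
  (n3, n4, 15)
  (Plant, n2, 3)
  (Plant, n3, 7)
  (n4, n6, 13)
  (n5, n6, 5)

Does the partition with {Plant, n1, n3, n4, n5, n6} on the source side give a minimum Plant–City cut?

No — its capacity is 15, but the minimum cut has capacity 12.

Given cut capacity: 3 + 12 = 15.
Augment Plant→n1→n4→n6→City: bottleneck 3, flow now 3.
Augment Plant→n2→n4→n6→City: bottleneck 3, flow now 6.
Augment Plant→n3→n4→n6→City: bottleneck 6, flow now 12.
No augmenting path remains; maximum flow = 12.
In the residual graph, reachable from Plant: {Plant, n1, n2, n3, n4, n5, n6}.
Min-cut edges: n6→City (12); capacity 12 = 12.
Cut capacity 15 exceeds the max flow 12, so it is not minimum.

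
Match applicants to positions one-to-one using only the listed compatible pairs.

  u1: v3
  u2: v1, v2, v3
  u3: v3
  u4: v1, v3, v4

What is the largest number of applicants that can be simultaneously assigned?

Unit-capacity flow: source→left, listed edges, right→sink; max matching = max flow.
Augmenting path u1→v3 (+1); matched 1.
Augmenting path u2→v1 (+1); matched 2.
Augmenting path u4→v4 (+1); matched 3.
No augmenting path remains; maximum matching = 3.
König certificate: {u2, u4, v3} is a vertex cover of size 3 (every listed pair touches it), so no matching can be larger.

3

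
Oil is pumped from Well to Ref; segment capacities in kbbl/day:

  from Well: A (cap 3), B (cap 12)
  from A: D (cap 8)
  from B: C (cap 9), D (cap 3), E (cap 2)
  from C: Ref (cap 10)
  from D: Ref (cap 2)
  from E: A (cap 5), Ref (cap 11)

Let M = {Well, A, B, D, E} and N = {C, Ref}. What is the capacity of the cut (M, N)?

22

Edges leaving {Well, A, B, D, E}: B→C (9), D→Ref (2), E→Ref (11).
Cut capacity = 9 + 2 + 11 = 22.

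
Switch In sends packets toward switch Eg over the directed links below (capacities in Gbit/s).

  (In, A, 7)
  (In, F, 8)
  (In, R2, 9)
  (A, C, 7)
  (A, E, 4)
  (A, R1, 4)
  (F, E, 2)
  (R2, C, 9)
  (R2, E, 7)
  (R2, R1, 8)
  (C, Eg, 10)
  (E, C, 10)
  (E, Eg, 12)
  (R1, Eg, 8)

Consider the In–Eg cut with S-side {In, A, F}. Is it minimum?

Given cut capacity: 9 + 7 + 4 + 4 + 2 = 26.
Augment In→A→C→Eg: bottleneck 7, flow now 7.
Augment In→F→E→Eg: bottleneck 2, flow now 9.
Augment In→R2→C→Eg: bottleneck 3, flow now 12.
Augment In→R2→E→Eg: bottleneck 6, flow now 18.
No augmenting path remains; maximum flow = 18.
In the residual graph, reachable from In: {In, F}.
Min-cut edges: In→A (7), In→R2 (9), F→E (2); capacity 7 + 9 + 2 = 18.
Cut capacity 26 exceeds the max flow 18, so it is not minimum.

No — its capacity is 26, but the minimum cut has capacity 18.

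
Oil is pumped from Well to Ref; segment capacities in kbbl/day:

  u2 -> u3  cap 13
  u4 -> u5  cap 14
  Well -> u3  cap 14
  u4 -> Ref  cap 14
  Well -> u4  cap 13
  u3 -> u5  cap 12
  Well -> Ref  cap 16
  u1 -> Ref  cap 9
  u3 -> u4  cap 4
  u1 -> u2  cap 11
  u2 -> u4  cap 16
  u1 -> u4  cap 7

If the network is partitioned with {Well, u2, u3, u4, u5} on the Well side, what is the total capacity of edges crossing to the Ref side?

Edges leaving {Well, u2, u3, u4, u5}: Well→Ref (16), u4→Ref (14).
Cut capacity = 16 + 14 = 30.

30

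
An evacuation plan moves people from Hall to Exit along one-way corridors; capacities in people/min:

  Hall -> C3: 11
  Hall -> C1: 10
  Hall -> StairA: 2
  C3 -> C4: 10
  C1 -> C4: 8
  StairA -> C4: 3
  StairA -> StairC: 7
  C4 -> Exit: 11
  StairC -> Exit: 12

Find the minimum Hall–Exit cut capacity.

13

Augment Hall→C3→C4→Exit: bottleneck 10, flow now 10.
Augment Hall→C1→C4→Exit: bottleneck 1, flow now 11.
Augment Hall→StairA→StairC→Exit: bottleneck 2, flow now 13.
No augmenting path remains; maximum flow = 13.
By max-flow min-cut, the minimum cut capacity equals the max flow.
In the residual graph, reachable from Hall: {Hall, C3, C1, C4}.
Min-cut edges: Hall→StairA (2), C4→Exit (11); capacity 2 + 11 = 13.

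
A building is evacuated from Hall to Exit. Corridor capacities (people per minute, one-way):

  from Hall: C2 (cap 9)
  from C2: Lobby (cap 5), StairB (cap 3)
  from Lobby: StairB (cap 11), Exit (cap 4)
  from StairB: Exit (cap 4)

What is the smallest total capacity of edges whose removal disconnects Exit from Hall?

Augment Hall→C2→Lobby→Exit: bottleneck 4, flow now 4.
Augment Hall→C2→StairB→Exit: bottleneck 3, flow now 7.
Augment Hall→C2→Lobby→StairB→Exit: bottleneck 1, flow now 8.
No augmenting path remains; maximum flow = 8.
By max-flow min-cut, the minimum cut capacity equals the max flow.
In the residual graph, reachable from Hall: {Hall, C2}.
Min-cut edges: C2→Lobby (5), C2→StairB (3); capacity 5 + 3 = 8.

8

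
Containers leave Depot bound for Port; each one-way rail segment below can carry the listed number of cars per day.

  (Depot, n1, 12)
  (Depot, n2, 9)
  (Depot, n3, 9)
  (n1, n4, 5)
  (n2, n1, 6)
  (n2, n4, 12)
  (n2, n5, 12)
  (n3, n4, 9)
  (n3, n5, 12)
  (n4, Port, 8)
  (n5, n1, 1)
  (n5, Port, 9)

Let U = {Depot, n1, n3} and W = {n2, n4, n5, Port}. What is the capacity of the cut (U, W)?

35

Edges leaving {Depot, n1, n3}: Depot→n2 (9), n1→n4 (5), n3→n4 (9), n3→n5 (12).
Cut capacity = 9 + 5 + 9 + 12 = 35.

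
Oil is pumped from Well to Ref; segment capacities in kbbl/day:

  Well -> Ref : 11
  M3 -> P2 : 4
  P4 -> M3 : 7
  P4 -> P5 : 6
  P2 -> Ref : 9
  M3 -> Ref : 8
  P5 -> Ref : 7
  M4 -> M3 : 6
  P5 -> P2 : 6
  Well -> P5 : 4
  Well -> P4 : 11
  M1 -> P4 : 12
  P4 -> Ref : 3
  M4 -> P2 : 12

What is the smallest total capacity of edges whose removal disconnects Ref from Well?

Augment Well→Ref: bottleneck 11, flow now 11.
Augment Well→P4→Ref: bottleneck 3, flow now 14.
Augment Well→P5→Ref: bottleneck 4, flow now 18.
Augment Well→P4→M3→Ref: bottleneck 7, flow now 25.
Augment Well→P4→P5→Ref: bottleneck 1, flow now 26.
No augmenting path remains; maximum flow = 26.
By max-flow min-cut, the minimum cut capacity equals the max flow.
In the residual graph, reachable from Well: {Well}.
Min-cut edges: Well→P4 (11), Well→P5 (4), Well→Ref (11); capacity 11 + 4 + 11 = 26.

26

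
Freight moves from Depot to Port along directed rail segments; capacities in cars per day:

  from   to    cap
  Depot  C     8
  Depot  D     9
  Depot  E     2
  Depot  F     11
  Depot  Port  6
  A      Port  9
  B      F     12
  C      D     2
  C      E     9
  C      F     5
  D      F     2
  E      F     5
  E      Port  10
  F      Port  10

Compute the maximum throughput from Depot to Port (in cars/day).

26

Augment Depot→Port: bottleneck 6, flow now 6.
Augment Depot→E→Port: bottleneck 2, flow now 8.
Augment Depot→F→Port: bottleneck 10, flow now 18.
Augment Depot→C→E→Port: bottleneck 8, flow now 26.
No augmenting path remains; maximum flow = 26.
In the residual graph, reachable from Depot: {Depot, D, F}.
Min-cut edges: Depot→C (8), Depot→E (2), Depot→Port (6), F→Port (10); capacity 8 + 2 + 6 + 10 = 26.
This cut is saturated, so no flow can exceed 26.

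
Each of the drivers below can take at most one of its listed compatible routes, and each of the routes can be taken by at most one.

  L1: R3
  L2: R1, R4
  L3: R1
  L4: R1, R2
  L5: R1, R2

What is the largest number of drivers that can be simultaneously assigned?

Unit-capacity flow: source→left, listed edges, right→sink; max matching = max flow.
Augmenting path L1→R3 (+1); matched 1.
Augmenting path L2→R1 (+1); matched 2.
Augmenting path L4→R2 (+1); matched 3.
Augmenting path L3→R1→L2→R4 (+1); matched 4.
No augmenting path remains; maximum matching = 4.
König certificate: {L1, L2, R1, R2} is a vertex cover of size 4 (every listed pair touches it), so no matching can be larger.

4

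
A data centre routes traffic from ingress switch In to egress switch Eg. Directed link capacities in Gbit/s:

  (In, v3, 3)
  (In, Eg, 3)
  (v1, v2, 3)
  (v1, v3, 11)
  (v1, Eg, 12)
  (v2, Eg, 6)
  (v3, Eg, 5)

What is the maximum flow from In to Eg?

6

Augment In→Eg: bottleneck 3, flow now 3.
Augment In→v3→Eg: bottleneck 3, flow now 6.
No augmenting path remains; maximum flow = 6.
In the residual graph, reachable from In: {In}.
Min-cut edges: In→v3 (3), In→Eg (3); capacity 3 + 3 = 6.
This cut is saturated, so no flow can exceed 6.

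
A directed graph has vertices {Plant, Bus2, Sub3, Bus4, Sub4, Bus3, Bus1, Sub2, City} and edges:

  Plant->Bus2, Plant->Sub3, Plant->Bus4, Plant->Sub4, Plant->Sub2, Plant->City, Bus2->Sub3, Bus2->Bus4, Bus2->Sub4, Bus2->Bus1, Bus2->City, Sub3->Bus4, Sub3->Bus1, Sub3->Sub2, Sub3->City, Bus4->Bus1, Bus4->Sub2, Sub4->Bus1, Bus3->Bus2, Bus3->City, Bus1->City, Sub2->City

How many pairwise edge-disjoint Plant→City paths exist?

5

Assign every edge capacity 1; by Menger, the answer equals the max flow.
Path Plant→City (+1); total 1.
Path Plant→Bus2→City (+1); total 2.
Path Plant→Sub3→City (+1); total 3.
Path Plant→Sub2→City (+1); total 4.
Path Plant→Bus4→Bus1→City (+1); total 5.
No residual Plant→City path; max flow = 5.
Certifying cut of size 5: {Bus1→City, Plant→Bus2, Plant→City, Plant→Sub3, Sub2→City}.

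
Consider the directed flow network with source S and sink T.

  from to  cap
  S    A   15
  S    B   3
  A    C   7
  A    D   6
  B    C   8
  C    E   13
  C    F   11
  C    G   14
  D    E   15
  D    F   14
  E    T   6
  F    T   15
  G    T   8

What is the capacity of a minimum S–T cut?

Augment S→A→C→E→T: bottleneck 6, flow now 6.
Augment S→A→C→F→T: bottleneck 1, flow now 7.
Augment S→A→D→F→T: bottleneck 6, flow now 13.
Augment S→B→C→F→T: bottleneck 3, flow now 16.
No augmenting path remains; maximum flow = 16.
By max-flow min-cut, the minimum cut capacity equals the max flow.
In the residual graph, reachable from S: {S, A}.
Min-cut edges: S→B (3), A→C (7), A→D (6); capacity 3 + 7 + 6 = 16.

16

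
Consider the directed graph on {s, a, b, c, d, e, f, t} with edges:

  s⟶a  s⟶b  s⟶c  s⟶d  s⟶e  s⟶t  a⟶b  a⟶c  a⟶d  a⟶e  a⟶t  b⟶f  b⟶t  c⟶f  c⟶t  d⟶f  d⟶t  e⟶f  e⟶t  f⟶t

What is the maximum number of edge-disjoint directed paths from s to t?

6

Assign every edge capacity 1; by Menger, the answer equals the max flow.
Path s→t (+1); total 1.
Path s→a→t (+1); total 2.
Path s→b→t (+1); total 3.
Path s→c→t (+1); total 4.
Path s→d→t (+1); total 5.
Path s→e→t (+1); total 6.
No residual s→t path; max flow = 6.
Certifying cut of size 6: {s→a, s→b, s→c, s→d, s→e, s→t}.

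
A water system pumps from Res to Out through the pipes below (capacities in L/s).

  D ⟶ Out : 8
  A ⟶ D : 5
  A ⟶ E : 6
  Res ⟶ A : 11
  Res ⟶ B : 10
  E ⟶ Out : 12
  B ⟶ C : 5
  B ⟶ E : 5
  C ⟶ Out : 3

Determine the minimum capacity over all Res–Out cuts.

Augment Res→A→D→Out: bottleneck 5, flow now 5.
Augment Res→A→E→Out: bottleneck 6, flow now 11.
Augment Res→B→C→Out: bottleneck 3, flow now 14.
Augment Res→B→E→Out: bottleneck 5, flow now 19.
No augmenting path remains; maximum flow = 19.
By max-flow min-cut, the minimum cut capacity equals the max flow.
In the residual graph, reachable from Res: {Res, B, C}.
Min-cut edges: Res→A (11), B→E (5), C→Out (3); capacity 11 + 5 + 3 = 19.

19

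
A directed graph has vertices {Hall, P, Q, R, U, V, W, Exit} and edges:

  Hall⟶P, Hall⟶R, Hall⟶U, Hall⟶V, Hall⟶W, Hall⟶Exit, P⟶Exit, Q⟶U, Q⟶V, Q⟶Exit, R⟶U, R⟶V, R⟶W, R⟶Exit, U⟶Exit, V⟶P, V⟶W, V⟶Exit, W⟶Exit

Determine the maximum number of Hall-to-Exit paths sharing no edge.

Assign every edge capacity 1; by Menger, the answer equals the max flow.
Path Hall→Exit (+1); total 1.
Path Hall→P→Exit (+1); total 2.
Path Hall→R→Exit (+1); total 3.
Path Hall→U→Exit (+1); total 4.
Path Hall→V→Exit (+1); total 5.
Path Hall→W→Exit (+1); total 6.
No residual Hall→Exit path; max flow = 6.
Certifying cut of size 6: {Hall→Exit, Hall→P, Hall→R, Hall→U, Hall→V, Hall→W}.

6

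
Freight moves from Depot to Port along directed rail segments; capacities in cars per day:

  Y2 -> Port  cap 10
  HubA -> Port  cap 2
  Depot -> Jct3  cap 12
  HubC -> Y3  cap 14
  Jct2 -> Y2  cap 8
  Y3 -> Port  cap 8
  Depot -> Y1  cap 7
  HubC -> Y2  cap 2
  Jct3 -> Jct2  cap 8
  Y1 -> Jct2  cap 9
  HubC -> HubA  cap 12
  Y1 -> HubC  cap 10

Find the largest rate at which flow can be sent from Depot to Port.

Augment Depot→Jct3→Jct2→Y2→Port: bottleneck 8, flow now 8.
Augment Depot→Y1→HubC→HubA→Port: bottleneck 2, flow now 10.
Augment Depot→Y1→HubC→Y2→Port: bottleneck 2, flow now 12.
Augment Depot→Y1→HubC→Y3→Port: bottleneck 3, flow now 15.
No augmenting path remains; maximum flow = 15.
In the residual graph, reachable from Depot: {Depot, Jct3}.
Min-cut edges: Depot→Y1 (7), Jct3→Jct2 (8); capacity 7 + 8 = 15.
This cut is saturated, so no flow can exceed 15.

15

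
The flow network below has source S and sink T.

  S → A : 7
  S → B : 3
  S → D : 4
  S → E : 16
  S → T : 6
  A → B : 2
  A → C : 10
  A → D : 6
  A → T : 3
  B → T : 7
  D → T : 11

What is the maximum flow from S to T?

Augment S→T: bottleneck 6, flow now 6.
Augment S→A→T: bottleneck 3, flow now 9.
Augment S→B→T: bottleneck 3, flow now 12.
Augment S→D→T: bottleneck 4, flow now 16.
Augment S→A→B→T: bottleneck 2, flow now 18.
Augment S→A→D→T: bottleneck 2, flow now 20.
No augmenting path remains; maximum flow = 20.
In the residual graph, reachable from S: {S, E}.
Min-cut edges: S→A (7), S→B (3), S→D (4), S→T (6); capacity 7 + 3 + 4 + 6 = 20.
This cut is saturated, so no flow can exceed 20.

20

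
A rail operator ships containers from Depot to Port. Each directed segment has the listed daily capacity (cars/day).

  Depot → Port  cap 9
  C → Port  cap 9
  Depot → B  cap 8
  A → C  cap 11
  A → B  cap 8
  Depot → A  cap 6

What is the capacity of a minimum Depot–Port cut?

Augment Depot→Port: bottleneck 9, flow now 9.
Augment Depot→A→C→Port: bottleneck 6, flow now 15.
No augmenting path remains; maximum flow = 15.
By max-flow min-cut, the minimum cut capacity equals the max flow.
In the residual graph, reachable from Depot: {Depot, B}.
Min-cut edges: Depot→A (6), Depot→Port (9); capacity 6 + 9 = 15.

15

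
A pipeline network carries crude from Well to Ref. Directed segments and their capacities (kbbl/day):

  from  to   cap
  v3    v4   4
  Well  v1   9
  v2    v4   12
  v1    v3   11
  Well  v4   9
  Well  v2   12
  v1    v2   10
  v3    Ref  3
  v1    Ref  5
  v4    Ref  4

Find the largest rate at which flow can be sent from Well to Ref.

Augment Well→v1→Ref: bottleneck 5, flow now 5.
Augment Well→v4→Ref: bottleneck 4, flow now 9.
Augment Well→v1→v3→Ref: bottleneck 3, flow now 12.
No augmenting path remains; maximum flow = 12.
In the residual graph, reachable from Well: {Well, v1, v2, v3, v4}.
Min-cut edges: v1→Ref (5), v3→Ref (3), v4→Ref (4); capacity 5 + 3 + 4 = 12.
This cut is saturated, so no flow can exceed 12.

12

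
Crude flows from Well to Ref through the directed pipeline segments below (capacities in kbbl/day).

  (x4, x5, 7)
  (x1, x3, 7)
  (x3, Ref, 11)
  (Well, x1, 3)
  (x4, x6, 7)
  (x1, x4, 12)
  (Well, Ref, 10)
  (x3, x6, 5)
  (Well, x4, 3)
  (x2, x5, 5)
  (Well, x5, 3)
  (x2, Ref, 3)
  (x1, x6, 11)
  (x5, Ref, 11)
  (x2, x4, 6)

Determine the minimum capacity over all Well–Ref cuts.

19

Augment Well→Ref: bottleneck 10, flow now 10.
Augment Well→x5→Ref: bottleneck 3, flow now 13.
Augment Well→x1→x3→Ref: bottleneck 3, flow now 16.
Augment Well→x4→x5→Ref: bottleneck 3, flow now 19.
No augmenting path remains; maximum flow = 19.
By max-flow min-cut, the minimum cut capacity equals the max flow.
In the residual graph, reachable from Well: {Well}.
Min-cut edges: Well→x1 (3), Well→x4 (3), Well→x5 (3), Well→Ref (10); capacity 3 + 3 + 3 + 10 = 19.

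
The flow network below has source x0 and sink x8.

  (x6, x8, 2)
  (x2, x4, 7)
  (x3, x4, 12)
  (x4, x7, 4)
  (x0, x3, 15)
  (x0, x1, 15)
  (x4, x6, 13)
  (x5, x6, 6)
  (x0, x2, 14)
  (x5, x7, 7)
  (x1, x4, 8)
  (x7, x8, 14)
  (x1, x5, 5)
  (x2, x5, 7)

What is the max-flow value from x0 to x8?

Augment x0→x1→x4→x6→x8: bottleneck 2, flow now 2.
Augment x0→x1→x4→x7→x8: bottleneck 4, flow now 6.
Augment x0→x1→x5→x7→x8: bottleneck 5, flow now 11.
Augment x0→x2→x5→x7→x8: bottleneck 2, flow now 13.
No augmenting path remains; maximum flow = 13.
In the residual graph, reachable from x0: {x0, x1, x2, x3, x4, x5, x6}.
Min-cut edges: x4→x7 (4), x5→x7 (7), x6→x8 (2); capacity 4 + 7 + 2 = 13.
This cut is saturated, so no flow can exceed 13.

13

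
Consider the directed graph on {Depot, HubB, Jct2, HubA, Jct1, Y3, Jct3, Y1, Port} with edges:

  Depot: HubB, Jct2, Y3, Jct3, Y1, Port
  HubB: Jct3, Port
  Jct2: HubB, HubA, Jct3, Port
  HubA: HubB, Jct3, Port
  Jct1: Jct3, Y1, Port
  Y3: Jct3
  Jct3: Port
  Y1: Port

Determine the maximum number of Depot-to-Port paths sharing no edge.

Assign every edge capacity 1; by Menger, the answer equals the max flow.
Path Depot→Port (+1); total 1.
Path Depot→HubB→Port (+1); total 2.
Path Depot→Jct2→Port (+1); total 3.
Path Depot→Jct3→Port (+1); total 4.
Path Depot→Y1→Port (+1); total 5.
No residual Depot→Port path; max flow = 5.
Certifying cut of size 5: {Depot→HubB, Depot→Jct2, Depot→Port, Depot→Y1, Jct3→Port}.

5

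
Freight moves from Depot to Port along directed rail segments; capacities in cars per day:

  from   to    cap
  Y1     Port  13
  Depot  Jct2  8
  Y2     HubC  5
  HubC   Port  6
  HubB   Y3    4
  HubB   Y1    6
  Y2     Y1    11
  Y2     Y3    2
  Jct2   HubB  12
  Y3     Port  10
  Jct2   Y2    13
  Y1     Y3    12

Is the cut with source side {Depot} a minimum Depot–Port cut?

Yes — it is a minimum cut (capacity 8).

Given cut capacity: 8 = 8.
Augment Depot→Jct2→HubB→Y1→Port: bottleneck 6, flow now 6.
Augment Depot→Jct2→HubB→Y3→Port: bottleneck 2, flow now 8.
No augmenting path remains; maximum flow = 8.
Cut capacity 8 equals the max flow, so it is a minimum cut.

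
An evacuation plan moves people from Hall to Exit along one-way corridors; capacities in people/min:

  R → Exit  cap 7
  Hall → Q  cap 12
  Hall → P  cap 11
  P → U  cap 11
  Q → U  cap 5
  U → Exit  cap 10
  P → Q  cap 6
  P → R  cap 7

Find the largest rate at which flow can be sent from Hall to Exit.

16

Augment Hall→P→R→Exit: bottleneck 7, flow now 7.
Augment Hall→P→U→Exit: bottleneck 4, flow now 11.
Augment Hall→Q→U→Exit: bottleneck 5, flow now 16.
No augmenting path remains; maximum flow = 16.
In the residual graph, reachable from Hall: {Hall, Q}.
Min-cut edges: Hall→P (11), Q→U (5); capacity 11 + 5 = 16.
This cut is saturated, so no flow can exceed 16.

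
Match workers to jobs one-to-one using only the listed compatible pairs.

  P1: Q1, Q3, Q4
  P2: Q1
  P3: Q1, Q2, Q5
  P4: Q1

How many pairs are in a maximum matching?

Unit-capacity flow: source→left, listed edges, right→sink; max matching = max flow.
Augmenting path P1→Q1 (+1); matched 1.
Augmenting path P3→Q2 (+1); matched 2.
Augmenting path P2→Q1→P1→Q3 (+1); matched 3.
No augmenting path remains; maximum matching = 3.
König certificate: {P1, P3, Q1} is a vertex cover of size 3 (every listed pair touches it), so no matching can be larger.

3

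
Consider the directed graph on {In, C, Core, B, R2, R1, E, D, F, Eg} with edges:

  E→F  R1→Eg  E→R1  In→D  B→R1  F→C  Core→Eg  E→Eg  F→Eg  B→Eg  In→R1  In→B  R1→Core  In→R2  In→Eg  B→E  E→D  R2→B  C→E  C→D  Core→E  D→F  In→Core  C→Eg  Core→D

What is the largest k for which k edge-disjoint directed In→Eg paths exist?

Assign every edge capacity 1; by Menger, the answer equals the max flow.
Path In→Eg (+1); total 1.
Path In→Core→Eg (+1); total 2.
Path In→B→Eg (+1); total 3.
Path In→R1→Eg (+1); total 4.
Path In→D→F→Eg (+1); total 5.
Path In→R2→B→E→Eg (+1); total 6.
No residual In→Eg path; max flow = 6.
Certifying cut of size 6: {In→B, In→Core, In→D, In→Eg, In→R1, In→R2}.

6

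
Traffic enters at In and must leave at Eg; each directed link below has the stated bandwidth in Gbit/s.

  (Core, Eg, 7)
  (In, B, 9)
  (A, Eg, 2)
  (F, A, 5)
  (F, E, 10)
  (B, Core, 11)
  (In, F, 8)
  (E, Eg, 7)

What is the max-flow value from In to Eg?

15

Augment In→B→Core→Eg: bottleneck 7, flow now 7.
Augment In→F→E→Eg: bottleneck 7, flow now 14.
Augment In→F→A→Eg: bottleneck 1, flow now 15.
No augmenting path remains; maximum flow = 15.
In the residual graph, reachable from In: {In, B, Core}.
Min-cut edges: In→F (8), Core→Eg (7); capacity 8 + 7 = 15.
This cut is saturated, so no flow can exceed 15.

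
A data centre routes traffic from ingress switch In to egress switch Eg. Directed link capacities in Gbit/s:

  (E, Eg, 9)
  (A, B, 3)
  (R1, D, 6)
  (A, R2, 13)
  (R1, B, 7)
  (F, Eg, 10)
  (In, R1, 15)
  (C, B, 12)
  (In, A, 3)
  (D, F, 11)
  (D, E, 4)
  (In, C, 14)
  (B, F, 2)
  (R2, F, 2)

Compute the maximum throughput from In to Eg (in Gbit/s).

10

Augment In→A→B→F→Eg: bottleneck 2, flow now 2.
Augment In→A→R2→F→Eg: bottleneck 1, flow now 3.
Augment In→R1→D→F→Eg: bottleneck 6, flow now 9.
Augment In→R1→B→A→R2→F→Eg: bottleneck 1, flow now 10. (uses reverse residual edge)
No augmenting path remains; maximum flow = 10.
In the residual graph, reachable from In: {In, A, R1, C, B, R2}.
Min-cut edges: R1→D (6), B→F (2), R2→F (2); capacity 6 + 2 + 2 = 10.
This cut is saturated, so no flow can exceed 10.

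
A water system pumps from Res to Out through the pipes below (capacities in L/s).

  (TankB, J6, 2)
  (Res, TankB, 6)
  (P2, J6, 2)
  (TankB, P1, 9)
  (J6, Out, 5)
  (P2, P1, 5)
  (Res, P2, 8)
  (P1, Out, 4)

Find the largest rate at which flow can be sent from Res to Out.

8

Augment Res→TankB→P1→Out: bottleneck 4, flow now 4.
Augment Res→TankB→J6→Out: bottleneck 2, flow now 6.
Augment Res→P2→J6→Out: bottleneck 2, flow now 8.
No augmenting path remains; maximum flow = 8.
In the residual graph, reachable from Res: {Res, TankB, P2, P1}.
Min-cut edges: TankB→J6 (2), P2→J6 (2), P1→Out (4); capacity 2 + 2 + 4 = 8.
This cut is saturated, so no flow can exceed 8.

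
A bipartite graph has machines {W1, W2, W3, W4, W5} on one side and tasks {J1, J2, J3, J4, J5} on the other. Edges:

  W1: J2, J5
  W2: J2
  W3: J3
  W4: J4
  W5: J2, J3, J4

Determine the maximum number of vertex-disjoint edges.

4

Unit-capacity flow: source→left, listed edges, right→sink; max matching = max flow.
Augmenting path W1→J2 (+1); matched 1.
Augmenting path W3→J3 (+1); matched 2.
Augmenting path W4→J4 (+1); matched 3.
Augmenting path W2→J2→W1→J5 (+1); matched 4.
No augmenting path remains; maximum matching = 4.
König certificate: {W1, J2, J3, J4} is a vertex cover of size 4 (every listed pair touches it), so no matching can be larger.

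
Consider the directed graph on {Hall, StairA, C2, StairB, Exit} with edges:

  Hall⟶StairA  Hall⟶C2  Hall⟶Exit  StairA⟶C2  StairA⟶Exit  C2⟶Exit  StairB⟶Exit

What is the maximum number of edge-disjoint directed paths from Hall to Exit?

3

Assign every edge capacity 1; by Menger, the answer equals the max flow.
Path Hall→Exit (+1); total 1.
Path Hall→StairA→Exit (+1); total 2.
Path Hall→C2→Exit (+1); total 3.
No residual Hall→Exit path; max flow = 3.
Certifying cut of size 3: {Hall→C2, Hall→Exit, Hall→StairA}.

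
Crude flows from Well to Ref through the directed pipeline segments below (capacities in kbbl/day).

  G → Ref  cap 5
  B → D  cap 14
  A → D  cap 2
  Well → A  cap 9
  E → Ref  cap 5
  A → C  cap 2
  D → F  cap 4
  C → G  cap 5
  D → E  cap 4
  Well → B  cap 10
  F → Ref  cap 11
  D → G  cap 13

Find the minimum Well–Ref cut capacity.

Augment Well→A→C→G→Ref: bottleneck 2, flow now 2.
Augment Well→A→D→E→Ref: bottleneck 2, flow now 4.
Augment Well→B→D→E→Ref: bottleneck 2, flow now 6.
Augment Well→B→D→F→Ref: bottleneck 4, flow now 10.
Augment Well→B→D→G→Ref: bottleneck 3, flow now 13.
No augmenting path remains; maximum flow = 13.
By max-flow min-cut, the minimum cut capacity equals the max flow.
In the residual graph, reachable from Well: {Well, A, B, C, D, G}.
Min-cut edges: D→E (4), D→F (4), G→Ref (5); capacity 4 + 4 + 5 = 13.

13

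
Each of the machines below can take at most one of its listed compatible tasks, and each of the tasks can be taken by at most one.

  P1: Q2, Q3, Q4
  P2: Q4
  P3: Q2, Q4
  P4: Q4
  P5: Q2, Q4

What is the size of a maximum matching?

Unit-capacity flow: source→left, listed edges, right→sink; max matching = max flow.
Augmenting path P1→Q2 (+1); matched 1.
Augmenting path P2→Q4 (+1); matched 2.
Augmenting path P3→Q2→P1→Q3 (+1); matched 3.
No augmenting path remains; maximum matching = 3.
König certificate: {P1, Q2, Q4} is a vertex cover of size 3 (every listed pair touches it), so no matching can be larger.

3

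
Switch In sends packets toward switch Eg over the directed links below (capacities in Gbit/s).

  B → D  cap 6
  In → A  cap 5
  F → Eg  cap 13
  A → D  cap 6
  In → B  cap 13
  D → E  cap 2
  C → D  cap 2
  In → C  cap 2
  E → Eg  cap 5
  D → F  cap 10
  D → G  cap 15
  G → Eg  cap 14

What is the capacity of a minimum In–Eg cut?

13

Augment In→A→D→E→Eg: bottleneck 2, flow now 2.
Augment In→A→D→F→Eg: bottleneck 3, flow now 5.
Augment In→B→D→F→Eg: bottleneck 6, flow now 11.
Augment In→C→D→F→Eg: bottleneck 1, flow now 12.
Augment In→C→D→G→Eg: bottleneck 1, flow now 13.
No augmenting path remains; maximum flow = 13.
By max-flow min-cut, the minimum cut capacity equals the max flow.
In the residual graph, reachable from In: {In, B}.
Min-cut edges: In→A (5), In→C (2), B→D (6); capacity 5 + 2 + 6 = 13.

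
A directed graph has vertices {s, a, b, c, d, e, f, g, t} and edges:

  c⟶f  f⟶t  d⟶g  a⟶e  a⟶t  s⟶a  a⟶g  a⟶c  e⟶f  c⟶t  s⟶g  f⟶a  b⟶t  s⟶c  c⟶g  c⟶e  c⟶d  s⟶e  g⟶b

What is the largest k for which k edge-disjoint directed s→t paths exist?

Assign every edge capacity 1; by Menger, the answer equals the max flow.
Path s→a→t (+1); total 1.
Path s→c→t (+1); total 2.
Path s→e→f→t (+1); total 3.
Path s→g→b→t (+1); total 4.
No residual s→t path; max flow = 4.
Certifying cut of size 4: {s→a, s→c, s→e, s→g}.

4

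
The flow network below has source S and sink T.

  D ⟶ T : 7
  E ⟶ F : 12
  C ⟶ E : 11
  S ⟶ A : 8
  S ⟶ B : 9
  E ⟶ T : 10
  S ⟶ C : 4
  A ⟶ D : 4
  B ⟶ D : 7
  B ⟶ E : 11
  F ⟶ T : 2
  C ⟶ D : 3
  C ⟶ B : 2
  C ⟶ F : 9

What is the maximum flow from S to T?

17

Augment S→A→D→T: bottleneck 4, flow now 4.
Augment S→B→D→T: bottleneck 3, flow now 7.
Augment S→B→E→T: bottleneck 6, flow now 13.
Augment S→C→E→T: bottleneck 4, flow now 17.
No augmenting path remains; maximum flow = 17.
In the residual graph, reachable from S: {S, A}.
Min-cut edges: S→B (9), S→C (4), A→D (4); capacity 9 + 4 + 4 = 17.
This cut is saturated, so no flow can exceed 17.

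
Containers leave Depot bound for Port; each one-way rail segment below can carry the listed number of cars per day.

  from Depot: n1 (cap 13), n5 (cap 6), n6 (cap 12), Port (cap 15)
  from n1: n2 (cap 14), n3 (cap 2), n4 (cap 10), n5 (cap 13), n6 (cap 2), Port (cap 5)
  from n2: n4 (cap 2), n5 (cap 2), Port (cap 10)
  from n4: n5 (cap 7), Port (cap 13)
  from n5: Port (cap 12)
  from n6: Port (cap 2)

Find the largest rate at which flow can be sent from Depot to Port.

36

Augment Depot→Port: bottleneck 15, flow now 15.
Augment Depot→n1→Port: bottleneck 5, flow now 20.
Augment Depot→n5→Port: bottleneck 6, flow now 26.
Augment Depot→n6→Port: bottleneck 2, flow now 28.
Augment Depot→n1→n2→Port: bottleneck 8, flow now 36.
No augmenting path remains; maximum flow = 36.
In the residual graph, reachable from Depot: {Depot, n6}.
Min-cut edges: Depot→n1 (13), Depot→n5 (6), Depot→Port (15), n6→Port (2); capacity 13 + 6 + 15 + 2 = 36.
This cut is saturated, so no flow can exceed 36.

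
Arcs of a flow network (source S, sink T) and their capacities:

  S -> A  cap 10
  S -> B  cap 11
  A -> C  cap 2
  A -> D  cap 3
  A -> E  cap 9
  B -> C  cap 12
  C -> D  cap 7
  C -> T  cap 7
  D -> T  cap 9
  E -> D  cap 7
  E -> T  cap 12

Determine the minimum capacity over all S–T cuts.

Augment S→A→C→T: bottleneck 2, flow now 2.
Augment S→A→D→T: bottleneck 3, flow now 5.
Augment S→A→E→T: bottleneck 5, flow now 10.
Augment S→B→C→T: bottleneck 5, flow now 15.
Augment S→B→C→D→T: bottleneck 6, flow now 21.
No augmenting path remains; maximum flow = 21.
By max-flow min-cut, the minimum cut capacity equals the max flow.
In the residual graph, reachable from S: {S}.
Min-cut edges: S→A (10), S→B (11); capacity 10 + 11 = 21.

21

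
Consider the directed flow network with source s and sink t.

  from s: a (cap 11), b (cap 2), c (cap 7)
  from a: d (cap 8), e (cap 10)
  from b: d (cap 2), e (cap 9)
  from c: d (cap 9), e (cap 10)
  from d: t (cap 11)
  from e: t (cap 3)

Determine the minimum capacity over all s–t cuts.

Augment s→a→d→t: bottleneck 8, flow now 8.
Augment s→a→e→t: bottleneck 3, flow now 11.
Augment s→b→d→t: bottleneck 2, flow now 13.
Augment s→c→d→t: bottleneck 1, flow now 14.
No augmenting path remains; maximum flow = 14.
By max-flow min-cut, the minimum cut capacity equals the max flow.
In the residual graph, reachable from s: {s, a, b, c, d, e}.
Min-cut edges: d→t (11), e→t (3); capacity 11 + 3 = 14.

14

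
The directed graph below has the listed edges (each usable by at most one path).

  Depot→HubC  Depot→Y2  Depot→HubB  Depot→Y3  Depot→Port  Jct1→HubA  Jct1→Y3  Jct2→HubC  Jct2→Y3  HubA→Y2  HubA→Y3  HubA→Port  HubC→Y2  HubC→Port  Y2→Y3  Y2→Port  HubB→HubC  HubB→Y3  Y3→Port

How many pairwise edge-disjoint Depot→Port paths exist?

Assign every edge capacity 1; by Menger, the answer equals the max flow.
Path Depot→Port (+1); total 1.
Path Depot→HubC→Port (+1); total 2.
Path Depot→Y2→Port (+1); total 3.
Path Depot→Y3→Port (+1); total 4.
No residual Depot→Port path; max flow = 4.
Certifying cut of size 4: {Depot→Port, HubC→Port, Y2→Port, Y3→Port}.

4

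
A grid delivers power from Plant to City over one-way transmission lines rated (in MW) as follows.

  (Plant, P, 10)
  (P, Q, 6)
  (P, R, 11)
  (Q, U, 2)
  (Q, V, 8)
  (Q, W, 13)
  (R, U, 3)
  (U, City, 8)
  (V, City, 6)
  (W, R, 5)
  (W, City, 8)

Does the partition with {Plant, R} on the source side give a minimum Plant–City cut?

Given cut capacity: 10 + 3 = 13.
Augment Plant→P→Q→U→City: bottleneck 2, flow now 2.
Augment Plant→P→Q→V→City: bottleneck 4, flow now 6.
Augment Plant→P→R→U→City: bottleneck 3, flow now 9.
No augmenting path remains; maximum flow = 9.
In the residual graph, reachable from Plant: {Plant, P, R}.
Min-cut edges: P→Q (6), R→U (3); capacity 6 + 3 = 9.
Cut capacity 13 exceeds the max flow 9, so it is not minimum.

No — its capacity is 13, but the minimum cut has capacity 9.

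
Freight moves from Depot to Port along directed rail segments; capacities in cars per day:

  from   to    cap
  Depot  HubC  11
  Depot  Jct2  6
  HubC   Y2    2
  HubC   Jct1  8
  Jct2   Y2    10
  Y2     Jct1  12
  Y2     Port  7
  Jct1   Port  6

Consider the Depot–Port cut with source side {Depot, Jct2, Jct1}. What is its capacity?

27

Edges leaving {Depot, Jct2, Jct1}: Depot→HubC (11), Jct2→Y2 (10), Jct1→Port (6).
Cut capacity = 11 + 10 + 6 = 27.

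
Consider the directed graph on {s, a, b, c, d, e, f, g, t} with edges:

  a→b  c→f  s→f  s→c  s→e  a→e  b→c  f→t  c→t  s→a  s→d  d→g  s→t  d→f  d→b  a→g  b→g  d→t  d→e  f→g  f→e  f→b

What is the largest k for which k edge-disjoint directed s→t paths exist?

Assign every edge capacity 1; by Menger, the answer equals the max flow.
Path s→t (+1); total 1.
Path s→c→t (+1); total 2.
Path s→d→t (+1); total 3.
Path s→f→t (+1); total 4.
No residual s→t path; max flow = 4.
Certifying cut of size 4: {c→t, f→t, s→d, s→t}.

4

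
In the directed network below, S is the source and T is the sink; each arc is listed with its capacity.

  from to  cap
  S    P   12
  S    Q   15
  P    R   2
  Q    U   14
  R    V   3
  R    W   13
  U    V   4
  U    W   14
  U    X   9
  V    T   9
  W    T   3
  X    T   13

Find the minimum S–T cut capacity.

Augment S→P→R→V→T: bottleneck 2, flow now 2.
Augment S→Q→U→V→T: bottleneck 4, flow now 6.
Augment S→Q→U→W→T: bottleneck 3, flow now 9.
Augment S→Q→U→X→T: bottleneck 7, flow now 16.
No augmenting path remains; maximum flow = 16.
By max-flow min-cut, the minimum cut capacity equals the max flow.
In the residual graph, reachable from S: {S, P, Q}.
Min-cut edges: P→R (2), Q→U (14); capacity 2 + 14 = 16.

16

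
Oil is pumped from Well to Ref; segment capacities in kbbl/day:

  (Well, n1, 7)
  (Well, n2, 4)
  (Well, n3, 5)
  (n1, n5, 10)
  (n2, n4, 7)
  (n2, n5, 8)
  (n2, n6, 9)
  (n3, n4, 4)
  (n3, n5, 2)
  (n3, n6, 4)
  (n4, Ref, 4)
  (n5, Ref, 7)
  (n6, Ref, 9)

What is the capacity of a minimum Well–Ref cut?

Augment Well→n1→n5→Ref: bottleneck 7, flow now 7.
Augment Well→n2→n4→Ref: bottleneck 4, flow now 11.
Augment Well→n3→n6→Ref: bottleneck 4, flow now 15.
Augment Well→n3→n4→n2→n6→Ref: bottleneck 1, flow now 16. (uses reverse residual edge)
No augmenting path remains; maximum flow = 16.
By max-flow min-cut, the minimum cut capacity equals the max flow.
In the residual graph, reachable from Well: {Well}.
Min-cut edges: Well→n1 (7), Well→n2 (4), Well→n3 (5); capacity 7 + 4 + 5 = 16.

16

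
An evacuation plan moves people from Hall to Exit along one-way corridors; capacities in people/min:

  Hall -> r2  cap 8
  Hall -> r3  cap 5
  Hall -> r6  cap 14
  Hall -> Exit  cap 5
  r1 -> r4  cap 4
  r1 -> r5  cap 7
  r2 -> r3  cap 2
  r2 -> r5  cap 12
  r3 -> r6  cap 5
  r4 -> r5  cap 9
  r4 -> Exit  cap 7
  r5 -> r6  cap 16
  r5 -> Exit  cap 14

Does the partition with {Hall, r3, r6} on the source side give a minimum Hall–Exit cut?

Yes — it is a minimum cut (capacity 13).

Given cut capacity: 8 + 5 = 13.
Augment Hall→Exit: bottleneck 5, flow now 5.
Augment Hall→r2→r5→Exit: bottleneck 8, flow now 13.
No augmenting path remains; maximum flow = 13.
Cut capacity 13 equals the max flow, so it is a minimum cut.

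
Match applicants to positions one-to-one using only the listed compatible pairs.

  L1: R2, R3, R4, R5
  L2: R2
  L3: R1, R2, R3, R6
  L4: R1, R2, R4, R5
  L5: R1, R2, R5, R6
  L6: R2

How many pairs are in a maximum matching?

Unit-capacity flow: source→left, listed edges, right→sink; max matching = max flow.
Augmenting path L1→R2 (+1); matched 1.
Augmenting path L3→R1 (+1); matched 2.
Augmenting path L4→R4 (+1); matched 3.
Augmenting path L5→R5 (+1); matched 4.
Augmenting path L2→R2→L1→R3 (+1); matched 5.
No augmenting path remains; maximum matching = 5.
König certificate: {L1, L3, L4, L5, R2} is a vertex cover of size 5 (every listed pair touches it), so no matching can be larger.

5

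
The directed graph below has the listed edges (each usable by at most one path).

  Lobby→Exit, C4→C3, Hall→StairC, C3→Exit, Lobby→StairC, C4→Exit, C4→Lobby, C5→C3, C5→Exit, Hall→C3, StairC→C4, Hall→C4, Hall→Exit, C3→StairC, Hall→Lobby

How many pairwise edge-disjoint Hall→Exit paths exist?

4

Assign every edge capacity 1; by Menger, the answer equals the max flow.
Path Hall→Exit (+1); total 1.
Path Hall→C4→Exit (+1); total 2.
Path Hall→C3→Exit (+1); total 3.
Path Hall→Lobby→Exit (+1); total 4.
No residual Hall→Exit path; max flow = 4.
Certifying cut of size 4: {C3→Exit, C4→Exit, Hall→Exit, Lobby→Exit}.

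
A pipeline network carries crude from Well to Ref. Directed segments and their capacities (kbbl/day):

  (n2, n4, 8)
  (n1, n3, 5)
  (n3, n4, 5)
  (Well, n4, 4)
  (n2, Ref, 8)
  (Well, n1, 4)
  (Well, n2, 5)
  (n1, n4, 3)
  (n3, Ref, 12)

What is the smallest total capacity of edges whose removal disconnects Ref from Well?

9

Augment Well→n2→Ref: bottleneck 5, flow now 5.
Augment Well→n1→n3→Ref: bottleneck 4, flow now 9.
No augmenting path remains; maximum flow = 9.
By max-flow min-cut, the minimum cut capacity equals the max flow.
In the residual graph, reachable from Well: {Well, n4}.
Min-cut edges: Well→n1 (4), Well→n2 (5); capacity 4 + 5 = 9.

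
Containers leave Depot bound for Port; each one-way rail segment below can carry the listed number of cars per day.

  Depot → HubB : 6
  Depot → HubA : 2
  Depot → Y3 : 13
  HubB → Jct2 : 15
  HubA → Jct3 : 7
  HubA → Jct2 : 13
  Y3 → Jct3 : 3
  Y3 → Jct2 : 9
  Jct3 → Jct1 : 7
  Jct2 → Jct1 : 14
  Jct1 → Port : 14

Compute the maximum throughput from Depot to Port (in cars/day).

Augment Depot→HubB→Jct2→Jct1→Port: bottleneck 6, flow now 6.
Augment Depot→HubA→Jct3→Jct1→Port: bottleneck 2, flow now 8.
Augment Depot→Y3→Jct3→Jct1→Port: bottleneck 3, flow now 11.
Augment Depot→Y3→Jct2→Jct1→Port: bottleneck 3, flow now 14.
No augmenting path remains; maximum flow = 14.
In the residual graph, reachable from Depot: {Depot, HubB, HubA, Y3, Jct3, Jct2, Jct1}.
Min-cut edges: Jct1→Port (14); capacity 14 = 14.
This cut is saturated, so no flow can exceed 14.

14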